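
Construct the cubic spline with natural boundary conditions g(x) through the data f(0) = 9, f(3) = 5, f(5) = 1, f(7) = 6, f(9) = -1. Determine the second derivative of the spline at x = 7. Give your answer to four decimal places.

Write M_i for g''(x_i). With h_i = 3, 2, 2, 2 and divided differences Δ_i = -4/3, -2, 5/2, -7/2, the continuity of g' gives the tridiagonal system
  3·M_0 + 10·M_1 + 2·M_2 = 6(Δ_1 - Δ_0) = -4
  2·M_1 + 8·M_2 + 2·M_3 = 6(Δ_2 - Δ_1) = 27
  2·M_2 + 8·M_3 + 2·M_4 = 6(Δ_3 - Δ_2) = -36
Natural end conditions: M_0 = M_4 = 0.
Solving: M_0 = 0, M_1 = -102/71, M_2 = 368/71, M_3 = -823/142, M_4 = 0.

-5.7958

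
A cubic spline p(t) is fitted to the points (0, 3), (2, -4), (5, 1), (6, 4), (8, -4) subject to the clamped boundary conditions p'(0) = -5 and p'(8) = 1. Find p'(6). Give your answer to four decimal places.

-0.6446

Let m_i = p''(x_i). Step sizes h_i = 2, 3, 1, 2; slopes of the chords Δ_i = (y_(i+1) - y_i)/h_i = -7/2, 5/3, 3, -4.
  2·m_0 + 10·m_1 + 3·m_2 = 6(Δ_1 - Δ_0) = 31
  3·m_1 + 8·m_2 + 1·m_3 = 6(Δ_2 - Δ_1) = 8
  1·m_2 + 6·m_3 + 2·m_4 = 6(Δ_3 - Δ_2) = -42
Clamped end conditions give two more equations: 2h_0·m_0 + h_0·m_1 = 6(Δ_0 - p'(0)) = 9 and h_3·m_3 + 2h_3·m_4 = 6(p'(8) - Δ_3) = 30.
Solving the tridiagonal system: m_0 = 141/136, m_1 = 165/68, m_2 = 317/204, m_3 = -2389/204, m_4 = 5449/408.
On [6, 8], p'(t) = b_3 + 2c_3·(t - 6) + 3d_3·(t - 6)² with b_3 = Δ_3 - h_3(2m_3 + m_4)/6 = -263/408, c_3 = m_3/2 = -2389/408, d_3 = (m_4 - m_3)/(6h_3) = 3409/1632. So p'(6) = -263/408.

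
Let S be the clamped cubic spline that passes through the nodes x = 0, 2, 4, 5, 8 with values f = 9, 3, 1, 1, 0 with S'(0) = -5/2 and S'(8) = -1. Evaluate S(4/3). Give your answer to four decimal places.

4.8796

Put m_i = S'' at the i-th knot. Here h = (2, 2, 1, 3) and Δ = (-3, -1, 0, -1/3), so the interior equations h_(i-1)·m_(i-1) + 2(h_(i-1)+h_i)·m_i + h_i·m_(i+1) = 6(Δ_i − Δ_(i-1)) read
  2·m_0 + 8·m_1 + 2·m_2 = 6(Δ_1 - Δ_0) = 12
  2·m_1 + 6·m_2 + 1·m_3 = 6(Δ_2 - Δ_1) = 6
  1·m_2 + 8·m_3 + 3·m_4 = 6(Δ_3 - Δ_2) = -2
Clamped end conditions give two more equations: 2h_0·m_0 + h_0·m_1 = 6(Δ_0 - S'(0)) = -3 and h_3·m_3 + 2h_3·m_4 = 6(S'(8) - Δ_3) = -4.
Hence m_0 = -53/32, m_1 = 29/16, m_2 = 13/32, m_3 = -1/16, m_4 = -61/96.
On [0, 2], S(x) = 9 - 5/2·x - 53/64·x² + 37/128·x³.
With x = 4/3: S(4/3) = 527/108.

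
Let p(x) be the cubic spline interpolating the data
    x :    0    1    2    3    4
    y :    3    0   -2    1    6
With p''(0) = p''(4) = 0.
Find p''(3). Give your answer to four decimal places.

Write M_i for p''(x_i). With h_i = 1, 1, 1, 1 and divided differences Δ_i = -3, -2, 3, 5, the continuity of p' gives the tridiagonal system
  1·M_0 + 4·M_1 + 1·M_2 = 6(Δ_1 - Δ_0) = 6
  1·M_1 + 4·M_2 + 1·M_3 = 6(Δ_2 - Δ_1) = 30
  1·M_2 + 4·M_3 + 1·M_4 = 6(Δ_3 - Δ_2) = 12
Natural end conditions: M_0 = M_4 = 0.
Solving the tridiagonal system: M_0 = 0, M_1 = -9/28, M_2 = 51/7, M_3 = 33/28, M_4 = 0.

1.1786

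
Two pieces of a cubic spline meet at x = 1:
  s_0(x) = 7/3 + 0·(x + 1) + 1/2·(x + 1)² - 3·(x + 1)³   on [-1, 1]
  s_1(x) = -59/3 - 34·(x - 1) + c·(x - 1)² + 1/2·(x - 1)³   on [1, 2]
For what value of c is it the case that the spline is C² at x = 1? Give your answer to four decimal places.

s_0''(x) = 1 - 18·(x + 1), so s_0''(1) = -35. On the right, s_1''(1) = 2c, so c = -35/2.

-17.5000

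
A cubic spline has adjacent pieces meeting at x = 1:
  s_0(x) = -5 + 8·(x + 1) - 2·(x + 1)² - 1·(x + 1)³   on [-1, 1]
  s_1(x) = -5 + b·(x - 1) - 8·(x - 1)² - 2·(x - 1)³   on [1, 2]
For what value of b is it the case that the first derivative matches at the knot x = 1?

s_0'(x) = 8 - 4·(x + 1) - 3·(x + 1)², so s_0'(1) = -12. On the right, s_1'(1) = b, so b = -12.

-12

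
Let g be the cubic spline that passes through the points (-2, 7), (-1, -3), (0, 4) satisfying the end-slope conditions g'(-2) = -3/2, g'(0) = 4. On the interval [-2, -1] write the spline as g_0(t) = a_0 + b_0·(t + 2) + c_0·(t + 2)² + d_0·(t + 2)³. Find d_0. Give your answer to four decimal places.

15.6250

With σ_i denoting the second derivative at x_i, h_i = 1, 1, and Δ_i = (y_(i+1) − y_i)/h_i = -10, 7:
  1·σ_0 + 4·σ_1 + 1·σ_2 = 6(Δ_1 - Δ_0) = 102
Clamped end conditions give two more equations: 2h_0·σ_0 + h_0·σ_1 = 6(Δ_0 - g'(-2)) = -51 and h_1·σ_1 + 2h_1·σ_2 = 6(g'(0) - Δ_1) = -18.
Solving the tridiagonal system: σ_0 = -193/4, σ_1 = 91/2, σ_2 = -127/4.
On [-2, -1], with g_0(t) = a_0 + b_0·(t + 2) + c_0·(t + 2)² + d_0·(t + 2)³: c_0 = σ_0/2 = -193/8, d_0 = (σ_1 - σ_0)/(6h_0) = 125/8, b_0 = Δ_0 - h_0(2σ_0 + σ_1)/6 = -3/2.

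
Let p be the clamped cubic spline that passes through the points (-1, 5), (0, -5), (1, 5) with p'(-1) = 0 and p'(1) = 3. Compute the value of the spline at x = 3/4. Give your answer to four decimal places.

With M_i denoting the second derivative at x_i, h_i = 1, 1, and Δ_i = (y_(i+1) − y_i)/h_i = -10, 10:
  1·M_0 + 4·M_1 + 1·M_2 = 6(Δ_1 - Δ_0) = 120
Clamped end conditions give two more equations: 2h_0·M_0 + h_0·M_1 = 6(Δ_0 - p'(-1)) = -60 and h_1·M_1 + 2h_1·M_2 = 6(p'(1) - Δ_1) = -42.
Solving the tridiagonal system: M_0 = -117/2, M_1 = 57, M_2 = -99/2.
On [0, 1], p(x) = -5 - 3/4·x + 57/2·x² - 71/4·x³.
With x = 3/4: p(3/4) = 763/256.

2.9805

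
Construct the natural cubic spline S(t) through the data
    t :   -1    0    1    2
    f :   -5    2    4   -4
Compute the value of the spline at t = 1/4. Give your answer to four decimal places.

Write M_i for S''(x_i). With h_i = 1, 1, 1 and divided differences Δ_i = 7, 2, -8, the continuity of S' gives the tridiagonal system
  1·M_0 + 4·M_1 + 1·M_2 = 6(Δ_1 - Δ_0) = -30
  1·M_1 + 4·M_2 + 1·M_3 = 6(Δ_2 - Δ_1) = -60
Natural end conditions: M_0 = M_3 = 0.
Hence M_0 = 0, M_1 = -4, M_2 = -14, M_3 = 0.
On [0, 1], S(t) = 2 + 17/3·t - 2·t² - 5/3·t³.
With t = 1/4: S(1/4) = 209/64.

3.2656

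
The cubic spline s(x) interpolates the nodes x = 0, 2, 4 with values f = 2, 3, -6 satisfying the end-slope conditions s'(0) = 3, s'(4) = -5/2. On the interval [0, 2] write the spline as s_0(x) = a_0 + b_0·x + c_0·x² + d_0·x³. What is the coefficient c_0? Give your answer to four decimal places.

Let m_i = s''(x_i). Step sizes h_i = 2, 2; slopes of the chords Δ_i = (y_(i+1) - y_i)/h_i = 1/2, -9/2.
  2·m_0 + 8·m_1 + 2·m_2 = 6(Δ_1 - Δ_0) = -30
Clamped end conditions give two more equations: 2h_0·m_0 + h_0·m_1 = 6(Δ_0 - s'(0)) = -15 and h_1·m_1 + 2h_1·m_2 = 6(s'(4) - Δ_1) = 12.
Hence m_0 = -11/8, m_1 = -19/4, m_2 = 43/8.
On [0, 2], with s_0(x) = a_0 + b_0·x + c_0·x² + d_0·x³: c_0 = m_0/2 = -11/16, d_0 = (m_1 - m_0)/(6h_0) = -9/32, b_0 = Δ_0 - h_0(2m_0 + m_1)/6 = 3.

-0.6875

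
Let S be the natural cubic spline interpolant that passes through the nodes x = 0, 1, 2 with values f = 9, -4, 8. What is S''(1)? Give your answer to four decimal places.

Write M_i for S''(x_i). With h_i = 1, 1 and divided differences Δ_i = -13, 12, the continuity of S' gives the tridiagonal system
  1·M_0 + 4·M_1 + 1·M_2 = 6(Δ_1 - Δ_0) = 150
Natural end conditions: M_0 = M_2 = 0.
Hence M_0 = 0, M_1 = 75/2, M_2 = 0.

37.5000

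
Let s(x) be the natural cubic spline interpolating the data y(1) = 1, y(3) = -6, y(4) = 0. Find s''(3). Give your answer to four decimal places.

9.5000

Write σ_i for s''(x_i). With h_i = 2, 1 and divided differences Δ_i = -7/2, 6, the continuity of s' gives the tridiagonal system
  2·σ_0 + 6·σ_1 + 1·σ_2 = 6(Δ_1 - Δ_0) = 57
Natural end conditions: σ_0 = σ_2 = 0.
Solving the tridiagonal system: σ_0 = 0, σ_1 = 19/2, σ_2 = 0.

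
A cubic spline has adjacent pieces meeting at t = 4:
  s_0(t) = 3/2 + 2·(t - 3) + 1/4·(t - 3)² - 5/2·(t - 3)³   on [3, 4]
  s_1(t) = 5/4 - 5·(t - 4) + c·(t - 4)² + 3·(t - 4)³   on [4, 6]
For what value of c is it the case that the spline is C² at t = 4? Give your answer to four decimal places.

-7.2500

s_0''(t) = 1/2 - 15·(t - 3), so s_0''(4) = -29/2. On the right, s_1''(4) = 2c, so c = -29/4.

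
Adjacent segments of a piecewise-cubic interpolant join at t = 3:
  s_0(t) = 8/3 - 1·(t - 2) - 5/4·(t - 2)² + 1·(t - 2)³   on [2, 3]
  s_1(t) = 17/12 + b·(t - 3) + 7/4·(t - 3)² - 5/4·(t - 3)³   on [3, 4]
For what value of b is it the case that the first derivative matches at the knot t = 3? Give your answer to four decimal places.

-0.5000

s_0'(t) = -1 - 5/2·(t - 2) + 3·(t - 2)², so s_0'(3) = -1/2. On the right, s_1'(3) = b, so b = -1/2.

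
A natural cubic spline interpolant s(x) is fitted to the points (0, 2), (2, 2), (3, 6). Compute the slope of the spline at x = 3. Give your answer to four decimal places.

Put σ_i = s'' at the i-th knot. Here h = (2, 1) and Δ = (0, 4), so the interior equations h_(i-1)·σ_(i-1) + 2(h_(i-1)+h_i)·σ_i + h_i·σ_(i+1) = 6(Δ_i − Δ_(i-1)) read
  2·σ_0 + 6·σ_1 + 1·σ_2 = 6(Δ_1 - Δ_0) = 24
Natural end conditions: σ_0 = σ_2 = 0.
Hence σ_0 = 0, σ_1 = 4, σ_2 = 0.
On [2, 3], s'(x) = b_1 + 2c_1·(x - 2) + 3d_1·(x - 2)² with b_1 = Δ_1 - h_1(2σ_1 + σ_2)/6 = 8/3, c_1 = σ_1/2 = 2, d_1 = (σ_2 - σ_1)/(6h_1) = -2/3. So s'(3) = 14/3.

4.6667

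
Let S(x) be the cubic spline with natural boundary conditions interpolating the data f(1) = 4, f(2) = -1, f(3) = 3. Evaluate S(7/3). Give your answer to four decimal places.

-0.5000

Let m_i = S''(x_i). Step sizes h_i = 1, 1; slopes of the chords Δ_i = (y_(i+1) - y_i)/h_i = -5, 4.
  1·m_0 + 4·m_1 + 1·m_2 = 6(Δ_1 - Δ_0) = 54
Natural end conditions: m_0 = m_2 = 0.
Hence m_0 = 0, m_1 = 27/2, m_2 = 0.
On [2, 3], S(x) = -1 - 1/2·(x - 2) + 27/4·(x - 2)² - 9/4·(x - 2)³.
With (x - 2) = 1/3: S(7/3) = -1/2.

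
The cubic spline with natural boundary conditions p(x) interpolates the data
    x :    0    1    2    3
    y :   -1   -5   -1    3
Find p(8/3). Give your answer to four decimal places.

1.8247

With σ_i denoting the second derivative at x_i, h_i = 1, 1, 1, and Δ_i = (y_(i+1) − y_i)/h_i = -4, 4, 4:
  1·σ_0 + 4·σ_1 + 1·σ_2 = 6(Δ_1 - Δ_0) = 48
  1·σ_1 + 4·σ_2 + 1·σ_3 = 6(Δ_2 - Δ_1) = 0
Natural end conditions: σ_0 = σ_3 = 0.
Hence σ_0 = 0, σ_1 = 64/5, σ_2 = -16/5, σ_3 = 0.
On [2, 3], p(x) = -1 + 76/15·(x - 2) - 8/5·(x - 2)² + 8/15·(x - 2)³.
With (x - 2) = 2/3: p(8/3) = 739/405.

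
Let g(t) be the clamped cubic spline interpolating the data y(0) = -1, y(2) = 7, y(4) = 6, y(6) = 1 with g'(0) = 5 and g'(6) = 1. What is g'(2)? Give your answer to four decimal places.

2.1333

Write σ_i for g''(x_i). With h_i = 2, 2, 2 and divided differences Δ_i = 4, -1/2, -5/2, the continuity of g' gives the tridiagonal system
  2·σ_0 + 8·σ_1 + 2·σ_2 = 6(Δ_1 - Δ_0) = -27
  2·σ_1 + 8·σ_2 + 2·σ_3 = 6(Δ_2 - Δ_1) = -12
Clamped end conditions give two more equations: 2h_0·σ_0 + h_0·σ_1 = 6(Δ_0 - g'(0)) = -6 and h_2·σ_2 + 2h_2·σ_3 = 6(g'(6) - Δ_2) = 21.
Hence σ_0 = -2/15, σ_1 = -41/15, σ_2 = -73/30, σ_3 = 97/15.
On [2, 4], g'(t) = b_1 + 2c_1·(t - 2) + 3d_1·(t - 2)² with b_1 = Δ_1 - h_1(2σ_1 + σ_2)/6 = 32/15, c_1 = σ_1/2 = -41/30, d_1 = (σ_2 - σ_1)/(6h_1) = 1/40. So g'(2) = 32/15.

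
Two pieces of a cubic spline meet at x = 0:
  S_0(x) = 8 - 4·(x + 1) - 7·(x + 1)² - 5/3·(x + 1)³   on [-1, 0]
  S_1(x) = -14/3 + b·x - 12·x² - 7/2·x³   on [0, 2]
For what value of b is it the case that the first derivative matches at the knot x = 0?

S_0'(x) = -4 - 14·(x + 1) - 5·(x + 1)², so S_0'(0) = -23. On the right, S_1'(0) = b, so b = -23.

-23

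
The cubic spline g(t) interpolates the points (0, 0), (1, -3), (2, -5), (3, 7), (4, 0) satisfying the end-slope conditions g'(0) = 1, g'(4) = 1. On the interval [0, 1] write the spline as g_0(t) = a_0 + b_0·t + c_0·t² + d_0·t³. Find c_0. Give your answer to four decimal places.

-4.8214

Let m_i = g''(x_i). Step sizes h_i = 1, 1, 1, 1; slopes of the chords Δ_i = (y_(i+1) - y_i)/h_i = -3, -2, 12, -7.
  1·m_0 + 4·m_1 + 1·m_2 = 6(Δ_1 - Δ_0) = 6
  1·m_1 + 4·m_2 + 1·m_3 = 6(Δ_2 - Δ_1) = 84
  1·m_2 + 4·m_3 + 1·m_4 = 6(Δ_3 - Δ_2) = -114
Clamped end conditions give two more equations: 2h_0·m_0 + h_0·m_1 = 6(Δ_0 - g'(0)) = -24 and h_3·m_3 + 2h_3·m_4 = 6(g'(4) - Δ_3) = 48.
Forward elimination and back-substitution give m_0 = -135/14, m_1 = -33/7, m_2 = 69/2, m_3 = -345/7, m_4 = 681/14.
On [0, 1], with g_0(t) = a_0 + b_0·t + c_0·t² + d_0·t³: c_0 = m_0/2 = -135/28, d_0 = (m_1 - m_0)/(6h_0) = 23/28, b_0 = Δ_0 - h_0(2m_0 + m_1)/6 = 1.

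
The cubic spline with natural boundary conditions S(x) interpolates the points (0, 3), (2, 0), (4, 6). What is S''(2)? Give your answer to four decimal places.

Let M_i = S''(x_i). Step sizes h_i = 2, 2; slopes of the chords Δ_i = (y_(i+1) - y_i)/h_i = -3/2, 3.
  2·M_0 + 8·M_1 + 2·M_2 = 6(Δ_1 - Δ_0) = 27
Natural end conditions: M_0 = M_2 = 0.
Solving the tridiagonal system: M_0 = 0, M_1 = 27/8, M_2 = 0.

3.3750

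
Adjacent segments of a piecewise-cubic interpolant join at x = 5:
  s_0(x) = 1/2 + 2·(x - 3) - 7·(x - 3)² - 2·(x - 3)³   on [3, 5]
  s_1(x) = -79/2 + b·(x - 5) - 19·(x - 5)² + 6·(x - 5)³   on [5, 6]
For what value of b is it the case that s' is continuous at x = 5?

-50

s_0'(x) = 2 - 14·(x - 3) - 6·(x - 3)², so s_0'(5) = -50. On the right, s_1'(5) = b, so b = -50.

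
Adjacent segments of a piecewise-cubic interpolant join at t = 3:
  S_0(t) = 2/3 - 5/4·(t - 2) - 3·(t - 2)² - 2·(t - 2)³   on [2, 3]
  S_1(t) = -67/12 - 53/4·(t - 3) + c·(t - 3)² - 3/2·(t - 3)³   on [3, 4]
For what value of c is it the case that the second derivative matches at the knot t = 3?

-9

S_0''(t) = -6 - 12·(t - 2), so S_0''(3) = -18. On the right, S_1''(3) = 2c, so c = -9.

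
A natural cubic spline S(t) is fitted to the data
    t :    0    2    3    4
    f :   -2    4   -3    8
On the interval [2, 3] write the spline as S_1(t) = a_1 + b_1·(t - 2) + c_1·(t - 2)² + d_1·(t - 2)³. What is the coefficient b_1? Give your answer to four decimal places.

-7.0870

Let σ_i = S''(x_i). Step sizes h_i = 2, 1, 1; slopes of the chords Δ_i = (y_(i+1) - y_i)/h_i = 3, -7, 11.
  2·σ_0 + 6·σ_1 + 1·σ_2 = 6(Δ_1 - Δ_0) = -60
  1·σ_1 + 4·σ_2 + 1·σ_3 = 6(Δ_2 - Δ_1) = 108
Natural end conditions: σ_0 = σ_3 = 0.
Hence σ_0 = 0, σ_1 = -348/23, σ_2 = 708/23, σ_3 = 0.
On [2, 3], with S_1(t) = a_1 + b_1·(t - 2) + c_1·(t - 2)² + d_1·(t - 2)³: c_1 = σ_1/2 = -174/23, d_1 = (σ_2 - σ_1)/(6h_1) = 176/23, b_1 = Δ_1 - h_1(2σ_1 + σ_2)/6 = -163/23.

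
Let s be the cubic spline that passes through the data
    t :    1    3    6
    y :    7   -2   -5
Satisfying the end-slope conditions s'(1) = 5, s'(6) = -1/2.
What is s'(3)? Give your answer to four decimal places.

-6.0500

Put m_i = s'' at the i-th knot. Here h = (2, 3) and Δ = (-9/2, -1), so the interior equations h_(i-1)·m_(i-1) + 2(h_(i-1)+h_i)·m_i + h_i·m_(i+1) = 6(Δ_i − Δ_(i-1)) read
  2·m_0 + 10·m_1 + 3·m_2 = 6(Δ_1 - Δ_0) = 21
Clamped end conditions give two more equations: 2h_0·m_0 + h_0·m_1 = 6(Δ_0 - s'(1)) = -57 and h_1·m_1 + 2h_1·m_2 = 6(s'(6) - Δ_1) = 3.
Forward elimination and back-substitution give m_0 = -349/20, m_1 = 32/5, m_2 = -27/10.
On [3, 6], s'(t) = b_1 + 2c_1·(t - 3) + 3d_1·(t - 3)² with b_1 = Δ_1 - h_1(2m_1 + m_2)/6 = -121/20, c_1 = m_1/2 = 16/5, d_1 = (m_2 - m_1)/(6h_1) = -91/180. So s'(3) = -121/20.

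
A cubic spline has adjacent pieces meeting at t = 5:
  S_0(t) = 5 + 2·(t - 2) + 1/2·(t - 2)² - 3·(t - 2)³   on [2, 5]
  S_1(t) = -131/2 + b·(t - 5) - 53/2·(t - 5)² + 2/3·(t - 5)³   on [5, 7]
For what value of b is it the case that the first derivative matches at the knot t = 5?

-76

S_0'(t) = 2 + 1·(t - 2) - 9·(t - 2)², so S_0'(5) = -76. On the right, S_1'(5) = b, so b = -76.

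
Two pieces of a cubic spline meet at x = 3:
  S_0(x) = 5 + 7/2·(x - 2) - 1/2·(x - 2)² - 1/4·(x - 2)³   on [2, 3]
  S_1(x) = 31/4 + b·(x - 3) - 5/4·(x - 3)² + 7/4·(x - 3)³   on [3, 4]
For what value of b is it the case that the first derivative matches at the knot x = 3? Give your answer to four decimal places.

S_0'(x) = 7/2 - 1·(x - 2) - 3/4·(x - 2)², so S_0'(3) = 7/4. On the right, S_1'(3) = b, so b = 7/4.

1.7500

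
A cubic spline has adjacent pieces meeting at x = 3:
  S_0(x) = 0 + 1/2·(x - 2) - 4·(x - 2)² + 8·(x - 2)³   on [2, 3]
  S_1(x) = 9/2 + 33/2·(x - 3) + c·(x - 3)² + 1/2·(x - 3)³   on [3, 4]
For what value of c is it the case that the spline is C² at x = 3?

20

S_0''(x) = -8 + 48·(x - 2), so S_0''(3) = 40. On the right, S_1''(3) = 2c, so c = 20.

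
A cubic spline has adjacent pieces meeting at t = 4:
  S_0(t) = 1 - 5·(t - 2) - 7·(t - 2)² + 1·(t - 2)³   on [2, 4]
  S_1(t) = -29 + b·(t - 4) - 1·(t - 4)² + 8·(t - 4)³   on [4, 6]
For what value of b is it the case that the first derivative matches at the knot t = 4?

-21

S_0'(t) = -5 - 14·(t - 2) + 3·(t - 2)², so S_0'(4) = -21. On the right, S_1'(4) = b, so b = -21.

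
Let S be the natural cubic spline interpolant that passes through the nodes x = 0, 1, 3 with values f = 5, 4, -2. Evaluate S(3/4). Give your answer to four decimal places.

4.3594

Put M_i = S'' at the i-th knot. Here h = (1, 2) and Δ = (-1, -3), so the interior equations h_(i-1)·M_(i-1) + 2(h_(i-1)+h_i)·M_i + h_i·M_(i+1) = 6(Δ_i − Δ_(i-1)) read
  1·M_0 + 6·M_1 + 2·M_2 = 6(Δ_1 - Δ_0) = -12
Natural end conditions: M_0 = M_2 = 0.
Solving: M_0 = 0, M_1 = -2, M_2 = 0.
On [0, 1], S(x) = 5 - 2/3·x + 0·x² - 1/3·x³.
With x = 3/4: S(3/4) = 279/64.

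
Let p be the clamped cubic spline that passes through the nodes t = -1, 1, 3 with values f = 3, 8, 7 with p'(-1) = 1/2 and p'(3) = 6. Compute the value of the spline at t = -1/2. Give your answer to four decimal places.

With m_i denoting the second derivative at x_i, h_i = 2, 2, and Δ_i = (y_(i+1) − y_i)/h_i = 5/2, -1/2:
  2·m_0 + 8·m_1 + 2·m_2 = 6(Δ_1 - Δ_0) = -18
Clamped end conditions give two more equations: 2h_0·m_0 + h_0·m_1 = 6(Δ_0 - p'(-1)) = 12 and h_1·m_1 + 2h_1·m_2 = 6(p'(3) - Δ_1) = 39.
Hence m_0 = 53/8, m_1 = -29/4, m_2 = 107/8.
On [-1, 1], p(t) = 3 + 1/2·(t + 1) + 53/16·(t + 1)² - 37/32·(t + 1)³.
With (t + 1) = 1/2: p(-1/2) = 1007/256.

3.9336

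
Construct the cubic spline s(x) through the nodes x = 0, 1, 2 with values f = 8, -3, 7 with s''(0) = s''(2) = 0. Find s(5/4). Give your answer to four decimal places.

Write m_i for s''(x_i). With h_i = 1, 1 and divided differences Δ_i = -11, 10, the continuity of s' gives the tridiagonal system
  1·m_0 + 4·m_1 + 1·m_2 = 6(Δ_1 - Δ_0) = 126
Natural end conditions: m_0 = m_2 = 0.
Solving: m_0 = 0, m_1 = 63/2, m_2 = 0.
On [1, 2], s(x) = -3 - 1/2·(x - 1) + 63/4·(x - 1)² - 21/4·(x - 1)³.
With (x - 1) = 1/4: s(5/4) = -569/256.

-2.2227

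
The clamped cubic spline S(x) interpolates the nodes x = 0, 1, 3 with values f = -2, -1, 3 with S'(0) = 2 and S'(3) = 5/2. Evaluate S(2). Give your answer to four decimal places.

0.6042

With σ_i denoting the second derivative at x_i, h_i = 1, 2, and Δ_i = (y_(i+1) − y_i)/h_i = 1, 2:
  1·σ_0 + 6·σ_1 + 2·σ_2 = 6(Δ_1 - Δ_0) = 6
Clamped end conditions give two more equations: 2h_0·σ_0 + h_0·σ_1 = 6(Δ_0 - S'(0)) = -6 and h_1·σ_1 + 2h_1·σ_2 = 6(S'(3) - Δ_1) = 3.
Solving the tridiagonal system: σ_0 = -23/6, σ_1 = 5/3, σ_2 = -1/12.
On [1, 3], S(x) = -1 + 11/12·(x - 1) + 5/6·(x - 1)² - 7/48·(x - 1)³.
With (x - 1) = 1: S(2) = 29/48.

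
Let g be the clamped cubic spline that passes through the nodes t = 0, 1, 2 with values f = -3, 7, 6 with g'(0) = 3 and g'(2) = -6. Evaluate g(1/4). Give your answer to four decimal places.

-1.3672

Write σ_i for g''(x_i). With h_i = 1, 1 and divided differences Δ_i = 10, -1, the continuity of g' gives the tridiagonal system
  1·σ_0 + 4·σ_1 + 1·σ_2 = 6(Δ_1 - Δ_0) = -66
Clamped end conditions give two more equations: 2h_0·σ_0 + h_0·σ_1 = 6(Δ_0 - g'(0)) = 42 and h_1·σ_1 + 2h_1·σ_2 = 6(g'(2) - Δ_1) = -30.
Hence σ_0 = 33, σ_1 = -24, σ_2 = -3.
On [0, 1], g(t) = -3 + 3·t + 33/2·t² - 19/2·t³.
With t = 1/4: g(1/4) = -175/128.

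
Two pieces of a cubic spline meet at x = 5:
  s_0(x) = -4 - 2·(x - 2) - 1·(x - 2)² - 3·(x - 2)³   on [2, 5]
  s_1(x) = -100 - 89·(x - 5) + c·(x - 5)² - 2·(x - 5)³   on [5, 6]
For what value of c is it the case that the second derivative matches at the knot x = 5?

s_0''(x) = -2 - 18·(x - 2), so s_0''(5) = -56. On the right, s_1''(5) = 2c, so c = -28.

-28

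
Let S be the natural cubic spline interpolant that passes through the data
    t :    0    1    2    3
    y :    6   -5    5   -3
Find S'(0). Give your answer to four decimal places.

-17.8000

Write M_i for S''(x_i). With h_i = 1, 1, 1 and divided differences Δ_i = -11, 10, -8, the continuity of S' gives the tridiagonal system
  1·M_0 + 4·M_1 + 1·M_2 = 6(Δ_1 - Δ_0) = 126
  1·M_1 + 4·M_2 + 1·M_3 = 6(Δ_2 - Δ_1) = -108
Natural end conditions: M_0 = M_3 = 0.
Hence M_0 = 0, M_1 = 204/5, M_2 = -186/5, M_3 = 0.
On [0, 1], S'(t) = b_0 + 2c_0·t + 3d_0·t² with b_0 = Δ_0 - h_0(2M_0 + M_1)/6 = -89/5, c_0 = M_0/2 = 0, d_0 = (M_1 - M_0)/(6h_0) = 34/5. So S'(0) = -89/5.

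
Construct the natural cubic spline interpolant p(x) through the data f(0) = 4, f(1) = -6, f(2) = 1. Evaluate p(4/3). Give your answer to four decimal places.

Let σ_i = p''(x_i). Step sizes h_i = 1, 1; slopes of the chords Δ_i = (y_(i+1) - y_i)/h_i = -10, 7.
  1·σ_0 + 4·σ_1 + 1·σ_2 = 6(Δ_1 - Δ_0) = 102
Natural end conditions: σ_0 = σ_2 = 0.
Solving: σ_0 = 0, σ_1 = 51/2, σ_2 = 0.
On [1, 2], p(x) = -6 - 3/2·(x - 1) + 51/4·(x - 1)² - 17/4·(x - 1)³.
With (x - 1) = 1/3: p(4/3) = -283/54.

-5.2407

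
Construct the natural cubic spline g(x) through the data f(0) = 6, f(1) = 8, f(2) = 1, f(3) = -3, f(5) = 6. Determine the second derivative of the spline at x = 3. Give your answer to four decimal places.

Let M_i = g''(x_i). Step sizes h_i = 1, 1, 1, 2; slopes of the chords Δ_i = (y_(i+1) - y_i)/h_i = 2, -7, -4, 9/2.
  1·M_0 + 4·M_1 + 1·M_2 = 6(Δ_1 - Δ_0) = -54
  1·M_1 + 4·M_2 + 1·M_3 = 6(Δ_2 - Δ_1) = 18
  1·M_2 + 6·M_3 + 2·M_4 = 6(Δ_3 - Δ_2) = 51
Natural end conditions: M_0 = M_4 = 0.
Solving the tridiagonal system: M_0 = 0, M_1 = -1299/86, M_2 = 276/43, M_3 = 639/86, M_4 = 0.

7.4302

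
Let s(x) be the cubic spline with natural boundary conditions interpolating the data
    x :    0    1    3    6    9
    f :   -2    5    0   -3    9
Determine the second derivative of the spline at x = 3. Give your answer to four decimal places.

Put m_i = s'' at the i-th knot. Here h = (1, 2, 3, 3) and Δ = (7, -5/2, -1, 4), so the interior equations h_(i-1)·m_(i-1) + 2(h_(i-1)+h_i)·m_i + h_i·m_(i+1) = 6(Δ_i − Δ_(i-1)) read
  1·m_0 + 6·m_1 + 2·m_2 = 6(Δ_1 - Δ_0) = -57
  2·m_1 + 10·m_2 + 3·m_3 = 6(Δ_2 - Δ_1) = 9
  3·m_2 + 12·m_3 + 3·m_4 = 6(Δ_3 - Δ_2) = 30
Natural end conditions: m_0 = m_4 = 0.
Forward elimination and back-substitution give m_0 = 0, m_1 = -2121/206, m_2 = 246/103, m_3 = 196/103, m_4 = 0.

2.3883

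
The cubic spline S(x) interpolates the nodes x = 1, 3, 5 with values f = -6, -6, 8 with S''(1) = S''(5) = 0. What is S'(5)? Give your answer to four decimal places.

8.7500

Put M_i = S'' at the i-th knot. Here h = (2, 2) and Δ = (0, 7), so the interior equations h_(i-1)·M_(i-1) + 2(h_(i-1)+h_i)·M_i + h_i·M_(i+1) = 6(Δ_i − Δ_(i-1)) read
  2·M_0 + 8·M_1 + 2·M_2 = 6(Δ_1 - Δ_0) = 42
Natural end conditions: M_0 = M_2 = 0.
Hence M_0 = 0, M_1 = 21/4, M_2 = 0.
On [3, 5], S'(x) = b_1 + 2c_1·(x - 3) + 3d_1·(x - 3)² with b_1 = Δ_1 - h_1(2M_1 + M_2)/6 = 7/2, c_1 = M_1/2 = 21/8, d_1 = (M_2 - M_1)/(6h_1) = -7/16. So S'(5) = 35/4.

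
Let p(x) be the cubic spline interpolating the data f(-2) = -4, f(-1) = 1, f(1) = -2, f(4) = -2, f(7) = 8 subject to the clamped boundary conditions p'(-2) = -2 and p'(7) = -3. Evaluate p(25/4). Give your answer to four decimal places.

Write M_i for p''(x_i). With h_i = 1, 2, 3, 3 and divided differences Δ_i = 5, -3/2, 0, 10/3, the continuity of p' gives the tridiagonal system
  1·M_0 + 6·M_1 + 2·M_2 = 6(Δ_1 - Δ_0) = -39
  2·M_1 + 10·M_2 + 3·M_3 = 6(Δ_2 - Δ_1) = 9
  3·M_2 + 12·M_3 + 3·M_4 = 6(Δ_3 - Δ_2) = 20
Clamped end conditions give two more equations: 2h_0·M_0 + h_0·M_1 = 6(Δ_0 - p'(-2)) = 42 and h_3·M_3 + 2h_3·M_4 = 6(p'(7) - Δ_3) = -38.
Solving: M_0 = 2903/108, M_1 = -635/54, M_2 = 505/216, M_3 = 329/108, M_4 = -1697/216.
On [4, 7], p(x) = -2 + 607/144·(x - 4) + 329/216·(x - 4)² - 785/1296·(x - 4)³.
With (x - 4) = 9/4: p(25/4) = 8495/1024.

8.2959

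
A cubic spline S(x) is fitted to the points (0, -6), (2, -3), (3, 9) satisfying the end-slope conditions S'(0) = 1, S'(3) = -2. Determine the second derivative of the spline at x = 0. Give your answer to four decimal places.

Write m_i for S''(x_i). With h_i = 2, 1 and divided differences Δ_i = 3/2, 12, the continuity of S' gives the tridiagonal system
  2·m_0 + 6·m_1 + 1·m_2 = 6(Δ_1 - Δ_0) = 63
Clamped end conditions give two more equations: 2h_0·m_0 + h_0·m_1 = 6(Δ_0 - S'(0)) = 3 and h_1·m_1 + 2h_1·m_2 = 6(S'(3) - Δ_1) = -84.
Solving the tridiagonal system: m_0 = -43/4, m_1 = 23, m_2 = -107/2.

-10.7500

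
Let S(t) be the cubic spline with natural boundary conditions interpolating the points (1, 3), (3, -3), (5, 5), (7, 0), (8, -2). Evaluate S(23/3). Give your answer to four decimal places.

-1.4797

With M_i denoting the second derivative at x_i, h_i = 2, 2, 2, 1, and Δ_i = (y_(i+1) − y_i)/h_i = -3, 4, -5/2, -2:
  2·M_0 + 8·M_1 + 2·M_2 = 6(Δ_1 - Δ_0) = 42
  2·M_1 + 8·M_2 + 2·M_3 = 6(Δ_2 - Δ_1) = -39
  2·M_2 + 6·M_3 + 1·M_4 = 6(Δ_3 - Δ_2) = 3
Natural end conditions: M_0 = M_4 = 0.
Solving the tridiagonal system: M_0 = 0, M_1 = 291/41, M_2 = -303/41, M_3 = 243/82, M_4 = 0.
On [7, 8], S(t) = 0 - 245/82·(t - 7) + 243/164·(t - 7)² - 81/164·(t - 7)³.
With (t - 7) = 2/3: S(23/3) = -182/123.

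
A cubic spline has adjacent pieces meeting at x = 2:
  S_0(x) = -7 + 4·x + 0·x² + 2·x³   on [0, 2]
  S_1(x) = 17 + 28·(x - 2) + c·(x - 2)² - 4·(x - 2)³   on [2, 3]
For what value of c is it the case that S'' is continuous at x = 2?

12

S_0''(x) = 0 + 12·x, so S_0''(2) = 24. On the right, S_1''(2) = 2c, so c = 12.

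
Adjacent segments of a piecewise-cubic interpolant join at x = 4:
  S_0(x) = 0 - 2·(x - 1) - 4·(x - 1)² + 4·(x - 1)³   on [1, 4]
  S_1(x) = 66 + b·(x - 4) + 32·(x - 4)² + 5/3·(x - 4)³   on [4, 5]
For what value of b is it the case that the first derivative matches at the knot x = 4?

S_0'(x) = -2 - 8·(x - 1) + 12·(x - 1)², so S_0'(4) = 82. On the right, S_1'(4) = b, so b = 82.

82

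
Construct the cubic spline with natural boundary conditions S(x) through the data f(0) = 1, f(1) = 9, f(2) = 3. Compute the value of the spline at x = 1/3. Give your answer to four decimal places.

Let M_i = S''(x_i). Step sizes h_i = 1, 1; slopes of the chords Δ_i = (y_(i+1) - y_i)/h_i = 8, -6.
  1·M_0 + 4·M_1 + 1·M_2 = 6(Δ_1 - Δ_0) = -84
Natural end conditions: M_0 = M_2 = 0.
Solving: M_0 = 0, M_1 = -21, M_2 = 0.
On [0, 1], S(x) = 1 + 23/2·x + 0·x² - 7/2·x³.
With x = 1/3: S(1/3) = 127/27.

4.7037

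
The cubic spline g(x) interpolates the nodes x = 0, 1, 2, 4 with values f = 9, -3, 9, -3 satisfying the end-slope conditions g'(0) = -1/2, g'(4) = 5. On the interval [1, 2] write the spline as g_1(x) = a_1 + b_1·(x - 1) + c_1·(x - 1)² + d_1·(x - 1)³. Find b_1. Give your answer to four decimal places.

-2.0909

Let σ_i = g''(x_i). Step sizes h_i = 1, 1, 2; slopes of the chords Δ_i = (y_(i+1) - y_i)/h_i = -12, 12, -6.
  1·σ_0 + 4·σ_1 + 1·σ_2 = 6(Δ_1 - Δ_0) = 144
  1·σ_1 + 6·σ_2 + 2·σ_3 = 6(Δ_2 - Δ_1) = -108
Clamped end conditions give two more equations: 2h_0·σ_0 + h_0·σ_1 = 6(Δ_0 - g'(0)) = -69 and h_2·σ_2 + 2h_2·σ_3 = 6(g'(4) - Δ_2) = 66.
Hence σ_0 = -724/11, σ_1 = 689/11, σ_2 = -448/11, σ_3 = 811/22.
On [1, 2], with g_1(x) = a_1 + b_1·(x - 1) + c_1·(x - 1)² + d_1·(x - 1)³: c_1 = σ_1/2 = 689/22, d_1 = (σ_2 - σ_1)/(6h_1) = -379/22, b_1 = Δ_1 - h_1(2σ_1 + σ_2)/6 = -23/11.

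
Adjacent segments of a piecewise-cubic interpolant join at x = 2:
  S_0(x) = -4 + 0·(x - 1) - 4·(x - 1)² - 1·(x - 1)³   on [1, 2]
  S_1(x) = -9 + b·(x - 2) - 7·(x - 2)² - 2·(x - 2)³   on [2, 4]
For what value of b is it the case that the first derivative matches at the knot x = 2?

S_0'(x) = 0 - 8·(x - 1) - 3·(x - 1)², so S_0'(2) = -11. On the right, S_1'(2) = b, so b = -11.

-11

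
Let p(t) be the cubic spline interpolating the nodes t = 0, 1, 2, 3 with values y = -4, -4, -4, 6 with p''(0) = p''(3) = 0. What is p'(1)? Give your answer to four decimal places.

-1.3333

Put σ_i = p'' at the i-th knot. Here h = (1, 1, 1) and Δ = (0, 0, 10), so the interior equations h_(i-1)·σ_(i-1) + 2(h_(i-1)+h_i)·σ_i + h_i·σ_(i+1) = 6(Δ_i − Δ_(i-1)) read
  1·σ_0 + 4·σ_1 + 1·σ_2 = 6(Δ_1 - Δ_0) = 0
  1·σ_1 + 4·σ_2 + 1·σ_3 = 6(Δ_2 - Δ_1) = 60
Natural end conditions: σ_0 = σ_3 = 0.
Solving the tridiagonal system: σ_0 = 0, σ_1 = -4, σ_2 = 16, σ_3 = 0.
On [1, 2], p'(t) = b_1 + 2c_1·(t - 1) + 3d_1·(t - 1)² with b_1 = Δ_1 - h_1(2σ_1 + σ_2)/6 = -4/3, c_1 = σ_1/2 = -2, d_1 = (σ_2 - σ_1)/(6h_1) = 10/3. So p'(1) = -4/3.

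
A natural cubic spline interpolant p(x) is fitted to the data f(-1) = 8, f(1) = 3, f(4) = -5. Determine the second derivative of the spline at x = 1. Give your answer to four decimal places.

-0.1000

Let M_i = p''(x_i). Step sizes h_i = 2, 3; slopes of the chords Δ_i = (y_(i+1) - y_i)/h_i = -5/2, -8/3.
  2·M_0 + 10·M_1 + 3·M_2 = 6(Δ_1 - Δ_0) = -1
Natural end conditions: M_0 = M_2 = 0.
Solving: M_0 = 0, M_1 = -1/10, M_2 = 0.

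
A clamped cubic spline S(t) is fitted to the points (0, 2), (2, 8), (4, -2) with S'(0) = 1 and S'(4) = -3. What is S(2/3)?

4

Write σ_i for S''(x_i). With h_i = 2, 2 and divided differences Δ_i = 3, -5, the continuity of S' gives the tridiagonal system
  2·σ_0 + 8·σ_1 + 2·σ_2 = 6(Δ_1 - Δ_0) = -48
Clamped end conditions give two more equations: 2h_0·σ_0 + h_0·σ_1 = 6(Δ_0 - S'(0)) = 12 and h_1·σ_1 + 2h_1·σ_2 = 6(S'(4) - Δ_1) = 12.
Solving the tridiagonal system: σ_0 = 8, σ_1 = -10, σ_2 = 8.
On [0, 2], S(t) = 2 + 1·t + 4·t² - 3/2·t³.
With t = 2/3: S(2/3) = 4.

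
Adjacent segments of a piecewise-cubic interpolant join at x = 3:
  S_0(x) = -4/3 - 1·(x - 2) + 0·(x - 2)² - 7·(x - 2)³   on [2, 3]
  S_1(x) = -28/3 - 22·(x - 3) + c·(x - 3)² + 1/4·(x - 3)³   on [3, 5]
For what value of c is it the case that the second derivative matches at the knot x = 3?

-21

S_0''(x) = 0 - 42·(x - 2), so S_0''(3) = -42. On the right, S_1''(3) = 2c, so c = -21.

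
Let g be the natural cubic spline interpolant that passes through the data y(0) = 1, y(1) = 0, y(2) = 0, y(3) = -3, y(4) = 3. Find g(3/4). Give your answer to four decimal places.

With M_i denoting the second derivative at x_i, h_i = 1, 1, 1, 1, and Δ_i = (y_(i+1) − y_i)/h_i = -1, 0, -3, 6:
  1·M_0 + 4·M_1 + 1·M_2 = 6(Δ_1 - Δ_0) = 6
  1·M_1 + 4·M_2 + 1·M_3 = 6(Δ_2 - Δ_1) = -18
  1·M_2 + 4·M_3 + 1·M_4 = 6(Δ_3 - Δ_2) = 54
Natural end conditions: M_0 = M_4 = 0.
Solving: M_0 = 0, M_1 = 27/7, M_2 = -66/7, M_3 = 111/7, M_4 = 0.
On [0, 1], g(x) = 1 - 23/14·x + 0·x² + 9/14·x³.
With x = 3/4: g(3/4) = 5/128.

0.0391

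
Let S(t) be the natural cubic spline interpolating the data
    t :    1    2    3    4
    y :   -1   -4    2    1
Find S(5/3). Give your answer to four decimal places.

Let m_i = S''(x_i). Step sizes h_i = 1, 1, 1; slopes of the chords Δ_i = (y_(i+1) - y_i)/h_i = -3, 6, -1.
  1·m_0 + 4·m_1 + 1·m_2 = 6(Δ_1 - Δ_0) = 54
  1·m_1 + 4·m_2 + 1·m_3 = 6(Δ_2 - Δ_1) = -42
Natural end conditions: m_0 = m_3 = 0.
Forward elimination and back-substitution give m_0 = 0, m_1 = 86/5, m_2 = -74/5, m_3 = 0.
On [1, 2], S(t) = -1 - 88/15·(t - 1) + 0·(t - 1)² + 43/15·(t - 1)³.
With (t - 1) = 2/3: S(5/3) = -329/81.

-4.0617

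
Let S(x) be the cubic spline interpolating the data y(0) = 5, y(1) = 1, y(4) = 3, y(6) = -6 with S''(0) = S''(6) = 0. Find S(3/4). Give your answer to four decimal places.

1.7127

Put M_i = S'' at the i-th knot. Here h = (1, 3, 2) and Δ = (-4, 2/3, -9/2), so the interior equations h_(i-1)·M_(i-1) + 2(h_(i-1)+h_i)·M_i + h_i·M_(i+1) = 6(Δ_i − Δ_(i-1)) read
  1·M_0 + 8·M_1 + 3·M_2 = 6(Δ_1 - Δ_0) = 28
  3·M_1 + 10·M_2 + 2·M_3 = 6(Δ_2 - Δ_1) = -31
Natural end conditions: M_0 = M_3 = 0.
Forward elimination and back-substitution give M_0 = 0, M_1 = 373/71, M_2 = -332/71, M_3 = 0.
On [0, 1], S(x) = 5 - 2077/426·x + 0·x² + 373/426·x³.
With x = 3/4: S(3/4) = 15565/9088.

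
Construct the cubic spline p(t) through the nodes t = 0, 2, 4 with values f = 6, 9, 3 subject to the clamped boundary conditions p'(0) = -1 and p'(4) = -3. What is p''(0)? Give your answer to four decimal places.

Write M_i for p''(x_i). With h_i = 2, 2 and divided differences Δ_i = 3/2, -3, the continuity of p' gives the tridiagonal system
  2·M_0 + 8·M_1 + 2·M_2 = 6(Δ_1 - Δ_0) = -27
Clamped end conditions give two more equations: 2h_0·M_0 + h_0·M_1 = 6(Δ_0 - p'(0)) = 15 and h_1·M_1 + 2h_1·M_2 = 6(p'(4) - Δ_1) = 0.
Hence M_0 = 53/8, M_1 = -23/4, M_2 = 23/8.

6.6250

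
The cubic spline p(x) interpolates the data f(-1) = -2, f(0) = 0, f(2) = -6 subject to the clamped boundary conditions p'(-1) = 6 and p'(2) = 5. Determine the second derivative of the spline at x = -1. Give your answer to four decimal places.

Let σ_i = p''(x_i). Step sizes h_i = 1, 2; slopes of the chords Δ_i = (y_(i+1) - y_i)/h_i = 2, -3.
  1·σ_0 + 6·σ_1 + 2·σ_2 = 6(Δ_1 - Δ_0) = -30
Clamped end conditions give two more equations: 2h_0·σ_0 + h_0·σ_1 = 6(Δ_0 - p'(-1)) = -24 and h_1·σ_1 + 2h_1·σ_2 = 6(p'(2) - Δ_1) = 48.
Hence σ_0 = -22/3, σ_1 = -28/3, σ_2 = 50/3.

-7.3333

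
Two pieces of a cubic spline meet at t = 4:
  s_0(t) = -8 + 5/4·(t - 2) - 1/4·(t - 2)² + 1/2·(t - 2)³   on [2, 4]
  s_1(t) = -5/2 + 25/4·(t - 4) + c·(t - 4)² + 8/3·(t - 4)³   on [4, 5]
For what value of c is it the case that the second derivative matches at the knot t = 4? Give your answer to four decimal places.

s_0''(t) = -1/2 + 3·(t - 2), so s_0''(4) = 11/2. On the right, s_1''(4) = 2c, so c = 11/4.

2.7500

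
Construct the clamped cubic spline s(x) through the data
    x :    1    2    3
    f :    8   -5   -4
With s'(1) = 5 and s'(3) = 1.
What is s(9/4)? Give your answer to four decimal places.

Put M_i = s'' at the i-th knot. Here h = (1, 1) and Δ = (-13, 1), so the interior equations h_(i-1)·M_(i-1) + 2(h_(i-1)+h_i)·M_i + h_i·M_(i+1) = 6(Δ_i − Δ_(i-1)) read
  1·M_0 + 4·M_1 + 1·M_2 = 6(Δ_1 - Δ_0) = 84
Clamped end conditions give two more equations: 2h_0·M_0 + h_0·M_1 = 6(Δ_0 - s'(1)) = -108 and h_1·M_1 + 2h_1·M_2 = 6(s'(3) - Δ_1) = 0.
Forward elimination and back-substitution give M_0 = -77, M_1 = 46, M_2 = -23.
On [2, 3], s(x) = -5 - 21/2·(x - 2) + 23·(x - 2)² - 23/2·(x - 2)³.
With (x - 2) = 1/4: s(9/4) = -815/128.

-6.3672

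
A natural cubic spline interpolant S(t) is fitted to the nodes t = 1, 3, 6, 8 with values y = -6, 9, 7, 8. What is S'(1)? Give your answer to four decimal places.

With m_i denoting the second derivative at x_i, h_i = 2, 3, 2, and Δ_i = (y_(i+1) − y_i)/h_i = 15/2, -2/3, 1/2:
  2·m_0 + 10·m_1 + 3·m_2 = 6(Δ_1 - Δ_0) = -49
  3·m_1 + 10·m_2 + 2·m_3 = 6(Δ_2 - Δ_1) = 7
Natural end conditions: m_0 = m_3 = 0.
Solving: m_0 = 0, m_1 = -73/13, m_2 = 31/13, m_3 = 0.
On [1, 3], S'(t) = b_0 + 2c_0·(t - 1) + 3d_0·(t - 1)² with b_0 = Δ_0 - h_0(2m_0 + m_1)/6 = 731/78, c_0 = m_0/2 = 0, d_0 = (m_1 - m_0)/(6h_0) = -73/156. So S'(1) = 731/78.

9.3718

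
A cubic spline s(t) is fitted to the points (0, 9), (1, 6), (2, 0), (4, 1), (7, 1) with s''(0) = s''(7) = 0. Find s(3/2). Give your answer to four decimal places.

2.8949

Put m_i = s'' at the i-th knot. Here h = (1, 1, 2, 3) and Δ = (-3, -6, 1/2, 0), so the interior equations h_(i-1)·m_(i-1) + 2(h_(i-1)+h_i)·m_i + h_i·m_(i+1) = 6(Δ_i − Δ_(i-1)) read
  1·m_0 + 4·m_1 + 1·m_2 = 6(Δ_1 - Δ_0) = -18
  1·m_1 + 6·m_2 + 2·m_3 = 6(Δ_2 - Δ_1) = 39
  2·m_2 + 10·m_3 + 3·m_4 = 6(Δ_3 - Δ_2) = -3
Natural end conditions: m_0 = m_4 = 0.
Hence m_0 = 0, m_1 = -702/107, m_2 = 882/107, m_3 = -417/214, m_4 = 0.
On [1, 2], s(t) = 6 - 555/107·(t - 1) - 351/107·(t - 1)² + 264/107·(t - 1)³.
With (t - 1) = 1/2: s(3/2) = 1239/428.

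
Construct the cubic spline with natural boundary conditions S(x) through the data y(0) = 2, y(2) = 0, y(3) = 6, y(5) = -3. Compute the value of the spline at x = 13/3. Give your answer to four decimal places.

Write M_i for S''(x_i). With h_i = 2, 1, 2 and divided differences Δ_i = -1, 6, -9/2, the continuity of S' gives the tridiagonal system
  2·M_0 + 6·M_1 + 1·M_2 = 6(Δ_1 - Δ_0) = 42
  1·M_1 + 6·M_2 + 2·M_3 = 6(Δ_2 - Δ_1) = -63
Natural end conditions: M_0 = M_3 = 0.
Solving the tridiagonal system: M_0 = 0, M_1 = 9, M_2 = -12, M_3 = 0.
On [3, 5], S(x) = 6 + 7/2·(x - 3) - 6·(x - 3)² + 1·(x - 3)³.
With (x - 3) = 4/3: S(13/3) = 64/27.

2.3704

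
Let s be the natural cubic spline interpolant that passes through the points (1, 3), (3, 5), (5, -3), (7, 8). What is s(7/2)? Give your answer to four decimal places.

Put M_i = s'' at the i-th knot. Here h = (2, 2, 2) and Δ = (1, -4, 11/2), so the interior equations h_(i-1)·M_(i-1) + 2(h_(i-1)+h_i)·M_i + h_i·M_(i+1) = 6(Δ_i − Δ_(i-1)) read
  2·M_0 + 8·M_1 + 2·M_2 = 6(Δ_1 - Δ_0) = -30
  2·M_1 + 8·M_2 + 2·M_3 = 6(Δ_2 - Δ_1) = 57
Natural end conditions: M_0 = M_3 = 0.
Solving: M_0 = 0, M_1 = -59/10, M_2 = 43/5, M_3 = 0.
On [3, 5], s(t) = 5 - 44/15·(t - 3) - 59/20·(t - 3)² + 29/24·(t - 3)³.
With (t - 3) = 1/2: s(7/2) = 943/320.

2.9469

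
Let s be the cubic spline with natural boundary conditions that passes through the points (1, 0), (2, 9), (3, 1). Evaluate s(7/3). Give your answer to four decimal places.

7.9074

Write M_i for s''(x_i). With h_i = 1, 1 and divided differences Δ_i = 9, -8, the continuity of s' gives the tridiagonal system
  1·M_0 + 4·M_1 + 1·M_2 = 6(Δ_1 - Δ_0) = -102
Natural end conditions: M_0 = M_2 = 0.
Solving the tridiagonal system: M_0 = 0, M_1 = -51/2, M_2 = 0.
On [2, 3], s(t) = 9 + 1/2·(t - 2) - 51/4·(t - 2)² + 17/4·(t - 2)³.
With (t - 2) = 1/3: s(7/3) = 427/54.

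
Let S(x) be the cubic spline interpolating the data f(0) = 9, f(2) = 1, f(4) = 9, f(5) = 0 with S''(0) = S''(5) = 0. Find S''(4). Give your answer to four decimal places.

-16.3636

Put M_i = S'' at the i-th knot. Here h = (2, 2, 1) and Δ = (-4, 4, -9), so the interior equations h_(i-1)·M_(i-1) + 2(h_(i-1)+h_i)·M_i + h_i·M_(i+1) = 6(Δ_i − Δ_(i-1)) read
  2·M_0 + 8·M_1 + 2·M_2 = 6(Δ_1 - Δ_0) = 48
  2·M_1 + 6·M_2 + 1·M_3 = 6(Δ_2 - Δ_1) = -78
Natural end conditions: M_0 = M_3 = 0.
Solving the tridiagonal system: M_0 = 0, M_1 = 111/11, M_2 = -180/11, M_3 = 0.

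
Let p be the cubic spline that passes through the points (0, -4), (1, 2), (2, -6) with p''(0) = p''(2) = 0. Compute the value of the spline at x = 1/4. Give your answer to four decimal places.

Let σ_i = p''(x_i). Step sizes h_i = 1, 1; slopes of the chords Δ_i = (y_(i+1) - y_i)/h_i = 6, -8.
  1·σ_0 + 4·σ_1 + 1·σ_2 = 6(Δ_1 - Δ_0) = -84
Natural end conditions: σ_0 = σ_2 = 0.
Hence σ_0 = 0, σ_1 = -21, σ_2 = 0.
On [0, 1], p(x) = -4 + 19/2·x + 0·x² - 7/2·x³.
With x = 1/4: p(1/4) = -215/128.

-1.6797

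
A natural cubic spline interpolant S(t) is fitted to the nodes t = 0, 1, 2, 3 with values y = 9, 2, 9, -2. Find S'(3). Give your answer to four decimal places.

-16.7333

Let m_i = S''(x_i). Step sizes h_i = 1, 1, 1; slopes of the chords Δ_i = (y_(i+1) - y_i)/h_i = -7, 7, -11.
  1·m_0 + 4·m_1 + 1·m_2 = 6(Δ_1 - Δ_0) = 84
  1·m_1 + 4·m_2 + 1·m_3 = 6(Δ_2 - Δ_1) = -108
Natural end conditions: m_0 = m_3 = 0.
Solving the tridiagonal system: m_0 = 0, m_1 = 148/5, m_2 = -172/5, m_3 = 0.
On [2, 3], S'(t) = b_2 + 2c_2·(t - 2) + 3d_2·(t - 2)² with b_2 = Δ_2 - h_2(2m_2 + m_3)/6 = 7/15, c_2 = m_2/2 = -86/5, d_2 = (m_3 - m_2)/(6h_2) = 86/15. So S'(3) = -251/15.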